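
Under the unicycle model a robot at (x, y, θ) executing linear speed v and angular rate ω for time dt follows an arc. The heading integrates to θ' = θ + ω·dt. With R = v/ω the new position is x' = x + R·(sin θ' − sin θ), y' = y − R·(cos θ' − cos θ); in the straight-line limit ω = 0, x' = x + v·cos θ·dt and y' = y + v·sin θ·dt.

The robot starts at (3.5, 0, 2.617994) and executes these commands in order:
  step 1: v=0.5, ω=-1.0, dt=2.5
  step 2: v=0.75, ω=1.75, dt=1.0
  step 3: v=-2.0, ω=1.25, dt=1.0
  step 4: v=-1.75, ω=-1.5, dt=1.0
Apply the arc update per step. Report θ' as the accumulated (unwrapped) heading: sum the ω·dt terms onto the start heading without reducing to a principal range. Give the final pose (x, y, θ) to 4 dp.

step 1: θ'=0.1180 (R=-0.5000) → pose (3.6911, 0.9295, 0.1180)
step 2: θ'=1.8680 (R=0.4286) → pose (4.0505, 1.4806, 1.8680)
step 3: θ'=3.1180 (R=-1.6000) → pose (5.5426, 0.3496, 3.1180)
step 4: θ'=1.6180 (R=1.1667) → pose (6.6804, -0.7617, 1.6180)

(6.6804, -0.7617, 1.6180)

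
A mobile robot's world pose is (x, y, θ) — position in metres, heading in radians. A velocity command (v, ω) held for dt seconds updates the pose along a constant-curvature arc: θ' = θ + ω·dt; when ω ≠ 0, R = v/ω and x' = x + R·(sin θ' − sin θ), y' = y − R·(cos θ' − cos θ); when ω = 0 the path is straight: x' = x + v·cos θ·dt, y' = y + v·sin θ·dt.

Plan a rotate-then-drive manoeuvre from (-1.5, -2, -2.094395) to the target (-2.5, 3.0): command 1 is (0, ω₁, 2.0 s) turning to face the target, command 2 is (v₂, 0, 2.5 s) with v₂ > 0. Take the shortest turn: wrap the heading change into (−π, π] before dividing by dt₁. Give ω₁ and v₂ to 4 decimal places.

ω₁ = -1.2103, v₂ = 2.0396

heading to target = atan2(3−-2, -2.5−-1.5) = 1.7682
Δθ = wrap(1.7682 − -2.0944) = -2.4206; ω₁ = Δθ/dt₁ = -1.2103
distance = √((-2.5−-1.5)² + (3−-2)²) = 5.0990; v₂ = distance/dt₂ = 2.0396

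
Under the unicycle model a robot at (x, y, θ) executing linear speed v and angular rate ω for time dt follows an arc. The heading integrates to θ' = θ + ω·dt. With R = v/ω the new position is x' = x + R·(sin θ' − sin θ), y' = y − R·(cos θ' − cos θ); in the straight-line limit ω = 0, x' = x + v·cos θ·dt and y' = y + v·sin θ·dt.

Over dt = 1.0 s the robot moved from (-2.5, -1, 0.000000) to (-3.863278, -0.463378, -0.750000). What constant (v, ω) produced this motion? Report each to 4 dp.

Δθ = -0.750000 − 0.000000 = -0.750000
ω = Δθ/dt = -0.750000/1.0 = -0.7500
R = Δx/(sin θ' − sin θ) = 2.0000
v = R·ω = 2.0000·-0.7500 = -1.5000

v = -1.5000, ω = -0.7500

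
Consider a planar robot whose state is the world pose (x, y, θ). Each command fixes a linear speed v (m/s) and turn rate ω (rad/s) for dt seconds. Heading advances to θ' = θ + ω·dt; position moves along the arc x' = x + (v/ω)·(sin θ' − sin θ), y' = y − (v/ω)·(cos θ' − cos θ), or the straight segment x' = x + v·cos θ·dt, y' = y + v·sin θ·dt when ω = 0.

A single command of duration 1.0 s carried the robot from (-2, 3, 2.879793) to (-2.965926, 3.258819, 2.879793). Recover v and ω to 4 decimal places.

Δθ = 2.879793 − 2.879793 = 0.000000
ω = Δθ/dt = 0.000000/1.0 = 0.0000
ω = 0 → v = (Δx·cos θ + Δy·sin θ)/dt = 1.0000

v = 1.0000, ω = 0.0000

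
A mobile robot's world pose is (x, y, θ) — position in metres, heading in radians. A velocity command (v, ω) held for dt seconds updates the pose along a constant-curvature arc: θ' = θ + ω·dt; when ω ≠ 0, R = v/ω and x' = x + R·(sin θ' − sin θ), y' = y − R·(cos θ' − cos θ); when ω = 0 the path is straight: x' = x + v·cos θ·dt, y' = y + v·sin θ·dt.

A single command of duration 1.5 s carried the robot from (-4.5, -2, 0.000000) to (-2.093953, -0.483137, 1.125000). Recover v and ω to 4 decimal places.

Δθ = 1.125000 − 0.000000 = 1.125000
ω = Δθ/dt = 1.125000/1.5 = 0.7500
R = Δx/(sin θ' − sin θ) = 2.6667
v = R·ω = 2.6667·0.7500 = 2.0000

v = 2.0000, ω = 0.7500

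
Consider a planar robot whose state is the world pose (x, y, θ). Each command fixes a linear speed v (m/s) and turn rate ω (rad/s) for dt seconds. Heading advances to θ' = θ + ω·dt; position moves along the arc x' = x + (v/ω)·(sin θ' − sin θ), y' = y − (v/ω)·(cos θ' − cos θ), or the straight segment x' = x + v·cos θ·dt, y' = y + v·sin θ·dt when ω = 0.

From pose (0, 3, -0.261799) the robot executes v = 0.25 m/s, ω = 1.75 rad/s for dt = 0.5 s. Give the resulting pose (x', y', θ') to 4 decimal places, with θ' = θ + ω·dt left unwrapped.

θ' = -0.2618 + 1.75·0.5 = 0.6132
R = v/ω = 0.25/1.75 = 0.1429
x' = 0 + 0.1429·(sin 0.6132 − sin -0.2618) = 0.1192
y' = 3 − 0.1429·(cos 0.6132 − cos -0.2618) = 3.0212

(0.1192, 3.0212, 0.6132)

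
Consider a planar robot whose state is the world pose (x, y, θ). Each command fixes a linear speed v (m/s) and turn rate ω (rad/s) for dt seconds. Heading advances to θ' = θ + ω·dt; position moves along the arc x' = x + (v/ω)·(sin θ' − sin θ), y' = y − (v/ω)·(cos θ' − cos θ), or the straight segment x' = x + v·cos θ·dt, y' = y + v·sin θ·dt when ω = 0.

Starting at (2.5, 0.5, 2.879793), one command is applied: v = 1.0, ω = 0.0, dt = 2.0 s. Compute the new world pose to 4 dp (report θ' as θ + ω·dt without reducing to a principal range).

(0.5681, 1.0176, 2.8798)

θ' = 2.8798 + 0.0·2.0 = 2.8798
ω = 0 → straight: x' = 2.5 + 1.0·cos(2.8798)·2.0 = 0.5681
y' = 0.5 + 1.0·sin(2.8798)·2.0 = 1.0176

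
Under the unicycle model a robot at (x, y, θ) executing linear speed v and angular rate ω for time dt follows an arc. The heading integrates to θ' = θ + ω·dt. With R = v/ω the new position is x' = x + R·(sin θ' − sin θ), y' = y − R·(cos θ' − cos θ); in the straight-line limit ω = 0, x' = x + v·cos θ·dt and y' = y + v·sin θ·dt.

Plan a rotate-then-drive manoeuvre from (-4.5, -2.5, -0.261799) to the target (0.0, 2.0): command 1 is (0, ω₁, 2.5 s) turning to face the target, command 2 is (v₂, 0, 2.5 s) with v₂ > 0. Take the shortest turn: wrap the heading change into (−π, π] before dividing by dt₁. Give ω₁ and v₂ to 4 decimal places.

ω₁ = 0.4189, v₂ = 2.5456

heading to target = atan2(2−-2.5, 0−-4.5) = 0.7854
Δθ = wrap(0.7854 − -0.2618) = 1.0472; ω₁ = Δθ/dt₁ = 0.4189
distance = √((0−-4.5)² + (2−-2.5)²) = 6.3640; v₂ = distance/dt₂ = 2.5456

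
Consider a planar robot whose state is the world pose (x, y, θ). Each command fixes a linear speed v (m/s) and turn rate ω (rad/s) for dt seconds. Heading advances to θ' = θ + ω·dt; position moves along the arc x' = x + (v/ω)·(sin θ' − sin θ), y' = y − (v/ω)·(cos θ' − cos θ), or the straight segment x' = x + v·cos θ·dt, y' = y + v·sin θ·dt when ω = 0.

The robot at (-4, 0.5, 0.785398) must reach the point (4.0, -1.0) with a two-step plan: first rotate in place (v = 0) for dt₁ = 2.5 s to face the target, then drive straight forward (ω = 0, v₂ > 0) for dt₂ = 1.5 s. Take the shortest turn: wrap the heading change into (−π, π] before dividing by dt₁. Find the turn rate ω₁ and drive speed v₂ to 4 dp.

heading to target = atan2(-1−0.5, 4−-4) = -0.1853
Δθ = wrap(-0.1853 − 0.7854) = -0.9707; ω₁ = Δθ/dt₁ = -0.3883
distance = √((4−-4)² + (-1−0.5)²) = 8.1394; v₂ = distance/dt₂ = 5.4263

ω₁ = -0.3883, v₂ = 5.4263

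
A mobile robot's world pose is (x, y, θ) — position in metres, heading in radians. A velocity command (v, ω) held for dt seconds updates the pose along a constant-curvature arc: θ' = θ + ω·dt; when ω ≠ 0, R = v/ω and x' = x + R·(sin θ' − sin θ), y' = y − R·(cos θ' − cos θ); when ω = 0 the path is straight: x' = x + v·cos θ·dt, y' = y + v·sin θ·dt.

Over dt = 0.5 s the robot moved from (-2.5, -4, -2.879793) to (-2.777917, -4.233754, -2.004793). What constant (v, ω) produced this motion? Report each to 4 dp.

v = 0.7500, ω = 1.7500

Δθ = -2.004793 − -2.879793 = 0.875000
ω = Δθ/dt = 0.875000/0.5 = 1.7500
R = Δx/(sin θ' − sin θ) = 0.4286
v = R·ω = 0.4286·1.7500 = 0.7500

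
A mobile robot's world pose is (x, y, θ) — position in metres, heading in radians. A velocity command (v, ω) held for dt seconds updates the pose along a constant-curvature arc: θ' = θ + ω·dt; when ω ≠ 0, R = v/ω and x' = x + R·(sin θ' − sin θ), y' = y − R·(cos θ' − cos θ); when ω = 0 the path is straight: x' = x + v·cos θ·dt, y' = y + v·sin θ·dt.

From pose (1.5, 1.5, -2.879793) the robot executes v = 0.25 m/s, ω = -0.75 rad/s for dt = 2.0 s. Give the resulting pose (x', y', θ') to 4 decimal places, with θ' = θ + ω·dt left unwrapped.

(1.0987, 1.7131, -4.3798)

θ' = -2.8798 + -0.75·2.0 = -4.3798
R = v/ω = 0.25/-0.75 = -0.3333
x' = 1.5 + -0.3333·(sin -4.3798 − sin -2.8798) = 1.0987
y' = 1.5 − -0.3333·(cos -4.3798 − cos -2.8798) = 1.7131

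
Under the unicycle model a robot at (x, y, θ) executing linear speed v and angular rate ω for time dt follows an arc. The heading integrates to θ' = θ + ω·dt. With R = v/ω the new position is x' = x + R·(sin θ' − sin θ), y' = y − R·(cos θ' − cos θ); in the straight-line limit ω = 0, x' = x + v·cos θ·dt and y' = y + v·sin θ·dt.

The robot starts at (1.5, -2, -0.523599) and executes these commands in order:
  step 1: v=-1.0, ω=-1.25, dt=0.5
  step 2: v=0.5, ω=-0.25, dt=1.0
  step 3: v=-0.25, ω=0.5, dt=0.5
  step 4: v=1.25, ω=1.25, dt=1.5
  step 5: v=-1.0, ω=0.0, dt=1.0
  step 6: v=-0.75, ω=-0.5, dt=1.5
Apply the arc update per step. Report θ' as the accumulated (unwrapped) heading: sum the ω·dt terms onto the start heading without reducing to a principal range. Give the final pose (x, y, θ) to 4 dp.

(1.0769, -3.3728, -0.0236)

step 1: θ'=-1.1486 (R=0.8000) → pose (1.1702, -1.6350, -1.1486)
step 2: θ'=-1.3986 (R=-2.0000) → pose (1.3163, -2.1118, -1.3986)
step 3: θ'=-1.1486 (R=-0.5000) → pose (1.2798, -1.9926, -1.1486)
step 4: θ'=0.7264 (R=1.0000) → pose (2.8562, -2.3304, 0.7264)
step 5: θ'=0.7264 (straight) → pose (2.1086, -2.9946, 0.7264)
step 6: θ'=-0.0236 (R=1.5000) → pose (1.0769, -3.3728, -0.0236)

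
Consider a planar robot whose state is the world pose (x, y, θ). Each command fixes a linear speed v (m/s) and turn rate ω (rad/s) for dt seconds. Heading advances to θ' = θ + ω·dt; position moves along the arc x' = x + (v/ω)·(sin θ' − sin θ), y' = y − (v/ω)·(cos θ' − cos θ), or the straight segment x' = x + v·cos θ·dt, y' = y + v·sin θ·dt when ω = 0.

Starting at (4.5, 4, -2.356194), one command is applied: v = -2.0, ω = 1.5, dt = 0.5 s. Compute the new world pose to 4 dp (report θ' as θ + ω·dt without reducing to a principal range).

(4.8897, 4.8956, -1.6062)

θ' = -2.3562 + 1.5·0.5 = -1.6062
R = v/ω = -2.0/1.5 = -1.3333
x' = 4.5 + -1.3333·(sin -1.6062 − sin -2.3562) = 4.8897
y' = 4 − -1.3333·(cos -1.6062 − cos -2.3562) = 4.8956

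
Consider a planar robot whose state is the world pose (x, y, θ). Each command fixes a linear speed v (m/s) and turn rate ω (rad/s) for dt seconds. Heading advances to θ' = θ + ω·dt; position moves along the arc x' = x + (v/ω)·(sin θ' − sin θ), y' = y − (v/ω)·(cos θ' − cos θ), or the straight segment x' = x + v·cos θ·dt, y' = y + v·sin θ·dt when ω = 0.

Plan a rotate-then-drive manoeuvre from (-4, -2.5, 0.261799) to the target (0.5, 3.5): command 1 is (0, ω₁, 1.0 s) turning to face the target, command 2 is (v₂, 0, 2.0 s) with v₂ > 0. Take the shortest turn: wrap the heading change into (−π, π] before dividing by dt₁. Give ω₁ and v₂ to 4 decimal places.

ω₁ = 0.6655, v₂ = 3.7500

heading to target = atan2(3.5−-2.5, 0.5−-4) = 0.9273
Δθ = wrap(0.9273 − 0.2618) = 0.6655; ω₁ = Δθ/dt₁ = 0.6655
distance = √((0.5−-4)² + (3.5−-2.5)²) = 7.5000; v₂ = distance/dt₂ = 3.7500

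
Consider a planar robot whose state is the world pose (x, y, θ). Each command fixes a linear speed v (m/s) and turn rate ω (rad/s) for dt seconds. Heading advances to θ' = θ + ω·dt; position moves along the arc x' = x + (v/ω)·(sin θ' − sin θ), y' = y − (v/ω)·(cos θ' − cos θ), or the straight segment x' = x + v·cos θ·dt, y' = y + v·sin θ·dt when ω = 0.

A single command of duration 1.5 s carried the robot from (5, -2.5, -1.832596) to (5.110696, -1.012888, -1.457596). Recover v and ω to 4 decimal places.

v = -1.0000, ω = 0.2500

Δθ = -1.457596 − -1.832596 = 0.375000
ω = Δθ/dt = 0.375000/1.5 = 0.2500
R = −Δy/(cos θ' − cos θ) = -4.0000
v = R·ω = -4.0000·0.2500 = -1.0000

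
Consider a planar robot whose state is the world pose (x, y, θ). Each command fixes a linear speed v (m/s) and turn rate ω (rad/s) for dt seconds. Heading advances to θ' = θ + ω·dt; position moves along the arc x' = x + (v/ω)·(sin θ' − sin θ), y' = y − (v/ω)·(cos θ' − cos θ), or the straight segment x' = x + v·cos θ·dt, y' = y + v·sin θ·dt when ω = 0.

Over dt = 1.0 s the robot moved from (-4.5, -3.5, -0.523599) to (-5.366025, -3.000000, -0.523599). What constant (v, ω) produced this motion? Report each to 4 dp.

Δθ = -0.523599 − -0.523599 = 0.000000
ω = Δθ/dt = 0.000000/1.0 = 0.0000
ω = 0 → v = (Δx·cos θ + Δy·sin θ)/dt = -1.0000

v = -1.0000, ω = 0.0000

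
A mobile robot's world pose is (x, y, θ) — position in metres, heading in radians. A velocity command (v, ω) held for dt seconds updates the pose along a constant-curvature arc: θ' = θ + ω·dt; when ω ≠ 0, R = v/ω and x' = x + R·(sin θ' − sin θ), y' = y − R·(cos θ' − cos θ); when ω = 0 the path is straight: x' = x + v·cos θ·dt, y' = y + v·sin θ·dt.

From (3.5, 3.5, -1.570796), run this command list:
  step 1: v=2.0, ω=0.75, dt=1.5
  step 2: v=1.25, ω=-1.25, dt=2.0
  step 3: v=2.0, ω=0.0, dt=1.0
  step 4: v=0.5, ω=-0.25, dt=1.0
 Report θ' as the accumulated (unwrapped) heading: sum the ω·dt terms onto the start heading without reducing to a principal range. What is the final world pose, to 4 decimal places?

(2.3210, -1.2136, -3.1958)

step 1: θ'=-0.4458 (R=2.6667) → pose (5.0169, 1.0940, -0.4458)
step 2: θ'=-2.9458 (R=-1.0000) → pose (4.7802, -0.7892, -2.9458)
step 3: θ'=-2.9458 (straight) → pose (2.8184, -1.1783, -2.9458)
step 4: θ'=-3.1958 (R=-2.0000) → pose (2.3210, -1.2136, -3.1958)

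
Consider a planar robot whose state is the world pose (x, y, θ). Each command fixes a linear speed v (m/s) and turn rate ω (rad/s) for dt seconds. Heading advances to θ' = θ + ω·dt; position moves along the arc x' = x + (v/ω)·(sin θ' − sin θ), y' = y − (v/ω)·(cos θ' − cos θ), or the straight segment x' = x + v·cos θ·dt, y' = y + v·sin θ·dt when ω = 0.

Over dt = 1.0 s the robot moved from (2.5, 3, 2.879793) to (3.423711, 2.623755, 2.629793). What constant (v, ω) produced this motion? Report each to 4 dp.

Δθ = 2.629793 − 2.879793 = -0.250000
ω = Δθ/dt = -0.250000/1.0 = -0.2500
R = Δx/(sin θ' − sin θ) = 4.0000
v = R·ω = 4.0000·-0.2500 = -1.0000

v = -1.0000, ω = -0.2500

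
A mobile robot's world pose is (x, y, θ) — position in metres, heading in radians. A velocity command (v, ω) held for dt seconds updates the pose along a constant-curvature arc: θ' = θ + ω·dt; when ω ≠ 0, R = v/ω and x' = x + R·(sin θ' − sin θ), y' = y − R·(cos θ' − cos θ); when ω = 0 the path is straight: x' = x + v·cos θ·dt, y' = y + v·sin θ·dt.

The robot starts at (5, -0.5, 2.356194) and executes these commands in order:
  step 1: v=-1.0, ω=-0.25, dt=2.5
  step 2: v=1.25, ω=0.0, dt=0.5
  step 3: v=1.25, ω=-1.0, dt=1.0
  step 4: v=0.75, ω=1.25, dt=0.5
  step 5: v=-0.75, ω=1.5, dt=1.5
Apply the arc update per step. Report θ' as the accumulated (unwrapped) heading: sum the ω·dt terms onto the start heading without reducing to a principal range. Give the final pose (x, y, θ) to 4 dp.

step 1: θ'=1.7312 (R=4.0000) → pose (6.1202, -2.6896, 1.7312)
step 2: θ'=1.7312 (straight) → pose (6.0204, -2.0726, 1.7312)
step 3: θ'=0.7312 (R=-1.2500) → pose (6.4197, -0.9425, 0.7312)
step 4: θ'=1.3562 (R=0.6000) → pose (6.6052, -0.6236, 1.3562)
step 5: θ'=3.6062 (R=-0.5000) → pose (7.3178, -1.1771, 3.6062)

(7.3178, -1.1771, 3.6062)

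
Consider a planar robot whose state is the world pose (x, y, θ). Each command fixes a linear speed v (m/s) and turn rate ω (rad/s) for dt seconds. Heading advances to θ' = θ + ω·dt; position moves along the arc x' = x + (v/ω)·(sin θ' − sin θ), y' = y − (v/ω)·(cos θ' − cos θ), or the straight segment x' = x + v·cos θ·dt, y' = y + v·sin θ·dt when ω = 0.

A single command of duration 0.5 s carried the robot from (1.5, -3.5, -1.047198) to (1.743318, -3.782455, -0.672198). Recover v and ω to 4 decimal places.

Δθ = -0.672198 − -1.047198 = 0.375000
ω = Δθ/dt = 0.375000/0.5 = 0.7500
R = −Δy/(cos θ' − cos θ) = 1.0000
v = R·ω = 1.0000·0.7500 = 0.7500

v = 0.7500, ω = 0.7500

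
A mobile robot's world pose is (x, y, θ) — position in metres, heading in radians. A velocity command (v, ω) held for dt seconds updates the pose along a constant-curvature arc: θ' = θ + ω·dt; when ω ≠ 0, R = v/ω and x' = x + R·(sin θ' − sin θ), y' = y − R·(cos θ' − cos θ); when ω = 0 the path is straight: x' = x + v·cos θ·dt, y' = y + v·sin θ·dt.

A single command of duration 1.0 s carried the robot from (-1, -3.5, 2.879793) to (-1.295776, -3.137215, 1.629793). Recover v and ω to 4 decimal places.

Δθ = 1.629793 − 2.879793 = -1.250000
ω = Δθ/dt = -1.250000/1.0 = -1.2500
R = −Δy/(cos θ' − cos θ) = -0.4000
v = R·ω = -0.4000·-1.2500 = 0.5000

v = 0.5000, ω = -1.2500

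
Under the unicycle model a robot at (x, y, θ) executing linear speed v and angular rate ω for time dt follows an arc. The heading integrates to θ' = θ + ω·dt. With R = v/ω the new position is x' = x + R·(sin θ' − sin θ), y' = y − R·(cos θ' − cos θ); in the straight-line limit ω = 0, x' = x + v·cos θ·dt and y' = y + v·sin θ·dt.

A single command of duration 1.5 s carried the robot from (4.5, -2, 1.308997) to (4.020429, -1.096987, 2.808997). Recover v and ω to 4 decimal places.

Δθ = 2.808997 − 1.308997 = 1.500000
ω = Δθ/dt = 1.500000/1.5 = 1.0000
R = −Δy/(cos θ' − cos θ) = 0.7500
v = R·ω = 0.7500·1.0000 = 0.7500

v = 0.7500, ω = 1.0000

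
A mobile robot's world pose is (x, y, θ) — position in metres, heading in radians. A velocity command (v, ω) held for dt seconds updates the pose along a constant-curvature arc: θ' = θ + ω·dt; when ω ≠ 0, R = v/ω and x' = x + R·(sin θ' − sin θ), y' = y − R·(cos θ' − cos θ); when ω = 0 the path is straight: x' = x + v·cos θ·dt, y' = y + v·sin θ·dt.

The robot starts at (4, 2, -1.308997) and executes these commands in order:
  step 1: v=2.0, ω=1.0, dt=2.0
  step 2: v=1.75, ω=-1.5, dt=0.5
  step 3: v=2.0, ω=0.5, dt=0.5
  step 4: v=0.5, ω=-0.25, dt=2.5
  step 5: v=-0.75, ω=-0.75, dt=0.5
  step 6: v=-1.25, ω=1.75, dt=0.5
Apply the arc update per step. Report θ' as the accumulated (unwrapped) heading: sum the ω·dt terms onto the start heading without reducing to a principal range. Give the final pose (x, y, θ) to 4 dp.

step 1: θ'=0.6910 (R=2.0000) → pose (7.2065, 0.9764, 0.6910)
step 2: θ'=-0.0590 (R=-1.1667) → pose (8.0188, 1.2420, -0.0590)
step 3: θ'=0.1910 (R=4.0000) → pose (9.0140, 1.3078, 0.1910)
step 4: θ'=-0.4340 (R=-2.0000) → pose (10.2347, 1.1588, -0.4340)
step 5: θ'=-0.8090 (R=1.0000) → pose (9.9316, 1.3758, -0.8090)
step 6: θ'=0.0660 (R=-0.7143) → pose (9.3676, 1.5955, 0.0660)

(9.3676, 1.5955, 0.0660)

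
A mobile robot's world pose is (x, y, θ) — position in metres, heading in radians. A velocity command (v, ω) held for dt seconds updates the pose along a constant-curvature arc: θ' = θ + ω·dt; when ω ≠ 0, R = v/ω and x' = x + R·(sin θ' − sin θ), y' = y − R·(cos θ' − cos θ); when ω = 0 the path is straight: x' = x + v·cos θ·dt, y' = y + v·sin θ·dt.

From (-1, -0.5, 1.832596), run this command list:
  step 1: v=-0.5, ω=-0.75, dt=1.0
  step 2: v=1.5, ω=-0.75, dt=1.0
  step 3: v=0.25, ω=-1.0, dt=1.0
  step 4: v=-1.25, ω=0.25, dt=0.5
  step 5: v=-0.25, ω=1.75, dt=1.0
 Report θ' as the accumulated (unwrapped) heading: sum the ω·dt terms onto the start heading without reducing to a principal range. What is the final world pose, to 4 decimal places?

step 1: θ'=1.0826 (R=0.6667) → pose (-1.0552, -0.9852, 1.0826)
step 2: θ'=0.3326 (R=-2.0000) → pose (0.0582, -0.0329, 0.3326)
step 3: θ'=-0.6674 (R=-0.2500) → pose (0.2946, -0.0729, -0.6674)
step 4: θ'=-0.5424 (R=-5.0000) → pose (-0.2192, 0.2823, -0.5424)
step 5: θ'=1.2076 (R=-0.1429) → pose (-0.4265, 0.2107, 1.2076)

(-0.4265, 0.2107, 1.2076)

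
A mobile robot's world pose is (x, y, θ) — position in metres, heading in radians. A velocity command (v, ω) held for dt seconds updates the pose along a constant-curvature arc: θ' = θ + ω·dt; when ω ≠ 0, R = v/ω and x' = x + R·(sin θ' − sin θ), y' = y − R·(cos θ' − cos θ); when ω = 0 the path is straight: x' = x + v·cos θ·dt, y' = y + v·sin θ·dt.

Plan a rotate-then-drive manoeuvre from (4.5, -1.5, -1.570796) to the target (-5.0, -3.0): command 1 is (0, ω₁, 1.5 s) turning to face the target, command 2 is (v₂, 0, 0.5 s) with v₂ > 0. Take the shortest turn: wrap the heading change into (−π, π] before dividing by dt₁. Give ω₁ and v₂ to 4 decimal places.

ω₁ = -0.9428, v₂ = 19.2354

heading to target = atan2(-3−-1.5, -5−4.5) = -2.9850
Δθ = wrap(-2.9850 − -1.5708) = -1.4142; ω₁ = Δθ/dt₁ = -0.9428
distance = √((-5−4.5)² + (-3−-1.5)²) = 9.6177; v₂ = distance/dt₂ = 19.2354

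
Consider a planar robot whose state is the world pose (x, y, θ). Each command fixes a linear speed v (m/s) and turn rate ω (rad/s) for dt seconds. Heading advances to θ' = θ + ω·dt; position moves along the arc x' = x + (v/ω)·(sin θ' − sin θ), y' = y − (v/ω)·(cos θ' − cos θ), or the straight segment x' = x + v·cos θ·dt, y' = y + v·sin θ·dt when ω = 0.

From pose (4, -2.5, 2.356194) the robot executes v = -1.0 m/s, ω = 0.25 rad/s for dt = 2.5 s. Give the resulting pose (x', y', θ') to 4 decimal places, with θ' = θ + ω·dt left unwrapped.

θ' = 2.3562 + 0.25·2.5 = 2.9812
R = v/ω = -1.0/0.25 = -4.0000
x' = 4 + -4.0000·(sin 2.9812 − sin 2.3562) = 6.1896
y' = -2.5 − -4.0000·(cos 2.9812 − cos 2.3562) = -3.6202

(6.1896, -3.6202, 2.9812)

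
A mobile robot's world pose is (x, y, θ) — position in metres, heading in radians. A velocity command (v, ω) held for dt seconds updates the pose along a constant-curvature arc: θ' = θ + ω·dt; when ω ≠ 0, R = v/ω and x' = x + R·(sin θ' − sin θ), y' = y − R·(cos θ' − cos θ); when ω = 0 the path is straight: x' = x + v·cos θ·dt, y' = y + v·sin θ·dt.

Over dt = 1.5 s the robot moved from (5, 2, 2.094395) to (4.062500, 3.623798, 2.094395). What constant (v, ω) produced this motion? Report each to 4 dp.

Δθ = 2.094395 − 2.094395 = 0.000000
ω = Δθ/dt = 0.000000/1.5 = 0.0000
ω = 0 → v = (Δx·cos θ + Δy·sin θ)/dt = 1.2500

v = 1.2500, ω = 0.0000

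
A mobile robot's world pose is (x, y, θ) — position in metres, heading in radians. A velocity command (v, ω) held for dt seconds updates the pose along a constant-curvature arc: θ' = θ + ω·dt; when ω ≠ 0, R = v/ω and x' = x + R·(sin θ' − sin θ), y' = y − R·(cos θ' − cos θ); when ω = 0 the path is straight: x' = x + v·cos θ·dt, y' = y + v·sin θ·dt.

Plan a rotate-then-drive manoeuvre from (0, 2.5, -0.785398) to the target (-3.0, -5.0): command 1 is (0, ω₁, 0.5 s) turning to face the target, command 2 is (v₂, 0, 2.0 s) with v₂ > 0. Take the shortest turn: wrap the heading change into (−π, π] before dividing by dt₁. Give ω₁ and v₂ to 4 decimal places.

ω₁ = -2.3318, v₂ = 4.0389

heading to target = atan2(-5−2.5, -3−0) = -1.9513
Δθ = wrap(-1.9513 − -0.7854) = -1.1659; ω₁ = Δθ/dt₁ = -2.3318
distance = √((-3−0)² + (-5−2.5)²) = 8.0777; v₂ = distance/dt₂ = 4.0389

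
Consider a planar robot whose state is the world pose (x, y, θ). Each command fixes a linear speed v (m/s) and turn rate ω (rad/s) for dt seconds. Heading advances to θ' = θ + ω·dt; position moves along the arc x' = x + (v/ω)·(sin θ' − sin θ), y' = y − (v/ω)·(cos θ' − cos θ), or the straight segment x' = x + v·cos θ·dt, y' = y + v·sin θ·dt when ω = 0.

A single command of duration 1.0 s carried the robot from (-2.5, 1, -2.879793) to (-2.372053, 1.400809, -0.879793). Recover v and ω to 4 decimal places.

Δθ = -0.879793 − -2.879793 = 2.000000
ω = Δθ/dt = 2.000000/1.0 = 2.0000
R = −Δy/(cos θ' − cos θ) = -0.2500
v = R·ω = -0.2500·2.0000 = -0.5000

v = -0.5000, ω = 2.0000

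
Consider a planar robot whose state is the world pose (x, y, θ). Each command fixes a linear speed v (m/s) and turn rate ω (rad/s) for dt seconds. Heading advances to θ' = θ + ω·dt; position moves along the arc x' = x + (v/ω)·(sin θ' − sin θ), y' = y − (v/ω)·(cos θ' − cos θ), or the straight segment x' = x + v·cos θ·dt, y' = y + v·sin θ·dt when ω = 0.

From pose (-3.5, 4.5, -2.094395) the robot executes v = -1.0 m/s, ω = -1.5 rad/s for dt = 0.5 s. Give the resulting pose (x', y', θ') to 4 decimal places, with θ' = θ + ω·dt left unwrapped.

(-3.1179, 4.8041, -2.8444)

θ' = -2.0944 + -1.5·0.5 = -2.8444
R = v/ω = -1.0/-1.5 = 0.6667
x' = -3.5 + 0.6667·(sin -2.8444 − sin -2.0944) = -3.1179
y' = 4.5 − 0.6667·(cos -2.8444 − cos -2.0944) = 4.8041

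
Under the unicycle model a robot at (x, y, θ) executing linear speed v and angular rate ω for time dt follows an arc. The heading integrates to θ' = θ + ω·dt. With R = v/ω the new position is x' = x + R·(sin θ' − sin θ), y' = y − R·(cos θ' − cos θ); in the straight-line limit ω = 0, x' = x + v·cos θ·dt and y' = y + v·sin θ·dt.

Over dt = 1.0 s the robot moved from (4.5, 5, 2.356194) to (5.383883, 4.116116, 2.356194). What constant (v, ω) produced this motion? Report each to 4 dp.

v = -1.2500, ω = 0.0000

Δθ = 2.356194 − 2.356194 = 0.000000
ω = Δθ/dt = 0.000000/1.0 = 0.0000
ω = 0 → v = (Δx·cos θ + Δy·sin θ)/dt = -1.2500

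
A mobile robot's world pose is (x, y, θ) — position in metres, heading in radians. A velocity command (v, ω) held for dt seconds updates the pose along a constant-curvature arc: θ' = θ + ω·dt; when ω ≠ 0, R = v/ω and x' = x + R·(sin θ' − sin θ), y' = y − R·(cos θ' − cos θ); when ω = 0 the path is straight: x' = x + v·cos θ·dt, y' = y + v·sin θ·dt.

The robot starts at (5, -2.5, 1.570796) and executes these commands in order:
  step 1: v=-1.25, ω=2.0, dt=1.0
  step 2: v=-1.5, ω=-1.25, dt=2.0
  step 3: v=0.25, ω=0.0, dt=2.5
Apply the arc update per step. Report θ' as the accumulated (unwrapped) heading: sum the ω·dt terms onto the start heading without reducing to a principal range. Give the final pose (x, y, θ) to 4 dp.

(7.7372, -4.1863, 1.0708)

step 1: θ'=3.5708 (R=-0.6250) → pose (5.8851, -3.0683, 3.5708)
step 2: θ'=1.0708 (R=1.2000) → pose (7.4376, -4.7348, 1.0708)
step 3: θ'=1.0708 (straight) → pose (7.7372, -4.1863, 1.0708)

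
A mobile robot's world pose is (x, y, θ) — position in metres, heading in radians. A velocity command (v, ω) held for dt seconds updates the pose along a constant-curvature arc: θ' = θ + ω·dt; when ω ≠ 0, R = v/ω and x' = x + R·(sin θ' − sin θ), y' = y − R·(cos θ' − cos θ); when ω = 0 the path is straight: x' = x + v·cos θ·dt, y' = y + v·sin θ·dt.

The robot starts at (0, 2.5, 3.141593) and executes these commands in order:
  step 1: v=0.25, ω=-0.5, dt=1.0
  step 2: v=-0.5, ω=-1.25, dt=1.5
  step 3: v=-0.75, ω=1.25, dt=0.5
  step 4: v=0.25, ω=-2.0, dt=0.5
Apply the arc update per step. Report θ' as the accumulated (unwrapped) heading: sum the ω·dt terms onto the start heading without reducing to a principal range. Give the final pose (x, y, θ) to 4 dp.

(-0.2529, 1.6901, 0.3916)

step 1: θ'=2.6416 (R=-0.5000) → pose (-0.2397, 2.5612, 2.6416)
step 2: θ'=0.7666 (R=0.4000) → pose (-0.1540, 1.9221, 0.7666)
step 3: θ'=1.3916 (R=-0.6000) → pose (-0.3282, 1.5968, 1.3916)
step 4: θ'=0.3916 (R=-0.1250) → pose (-0.2529, 1.6901, 0.3916)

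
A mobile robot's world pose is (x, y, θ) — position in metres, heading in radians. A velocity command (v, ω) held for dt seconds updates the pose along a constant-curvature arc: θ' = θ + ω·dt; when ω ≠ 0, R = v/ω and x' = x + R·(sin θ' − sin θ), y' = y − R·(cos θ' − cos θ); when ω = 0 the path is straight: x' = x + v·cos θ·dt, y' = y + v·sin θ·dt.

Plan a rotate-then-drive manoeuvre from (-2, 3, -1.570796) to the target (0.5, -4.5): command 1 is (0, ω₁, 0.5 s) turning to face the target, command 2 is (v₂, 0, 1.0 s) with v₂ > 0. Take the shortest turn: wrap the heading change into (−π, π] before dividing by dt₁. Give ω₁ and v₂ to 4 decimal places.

heading to target = atan2(-4.5−3, 0.5−-2) = -1.2490
Δθ = wrap(-1.2490 − -1.5708) = 0.3218; ω₁ = Δθ/dt₁ = 0.6435
distance = √((0.5−-2)² + (-4.5−3)²) = 7.9057; v₂ = distance/dt₂ = 7.9057

ω₁ = 0.6435, v₂ = 7.9057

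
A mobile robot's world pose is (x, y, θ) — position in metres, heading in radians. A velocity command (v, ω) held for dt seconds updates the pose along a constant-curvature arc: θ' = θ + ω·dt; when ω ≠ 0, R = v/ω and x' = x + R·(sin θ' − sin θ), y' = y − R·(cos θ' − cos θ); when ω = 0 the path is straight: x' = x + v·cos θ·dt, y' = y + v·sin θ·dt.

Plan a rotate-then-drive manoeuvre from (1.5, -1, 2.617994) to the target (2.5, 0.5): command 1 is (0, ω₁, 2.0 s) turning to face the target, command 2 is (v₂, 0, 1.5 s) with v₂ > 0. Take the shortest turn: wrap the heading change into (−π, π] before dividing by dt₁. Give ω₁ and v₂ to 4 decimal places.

ω₁ = -0.8176, v₂ = 1.2019

heading to target = atan2(0.5−-1, 2.5−1.5) = 0.9828
Δθ = wrap(0.9828 − 2.6180) = -1.6352; ω₁ = Δθ/dt₁ = -0.8176
distance = √((2.5−1.5)² + (0.5−-1)²) = 1.8028; v₂ = distance/dt₂ = 1.2019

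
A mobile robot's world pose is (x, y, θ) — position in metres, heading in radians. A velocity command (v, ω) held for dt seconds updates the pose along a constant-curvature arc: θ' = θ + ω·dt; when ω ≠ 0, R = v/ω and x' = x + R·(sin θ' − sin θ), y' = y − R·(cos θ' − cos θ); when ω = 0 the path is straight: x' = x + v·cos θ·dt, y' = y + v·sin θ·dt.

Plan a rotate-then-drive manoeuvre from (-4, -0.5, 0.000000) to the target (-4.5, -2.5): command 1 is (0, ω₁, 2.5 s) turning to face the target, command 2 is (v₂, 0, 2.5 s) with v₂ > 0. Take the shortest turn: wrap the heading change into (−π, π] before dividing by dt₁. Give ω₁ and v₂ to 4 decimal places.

heading to target = atan2(-2.5−-0.5, -4.5−-4) = -1.8158
Δθ = wrap(-1.8158 − 0.0000) = -1.8158; ω₁ = Δθ/dt₁ = -0.7263
distance = √((-4.5−-4)² + (-2.5−-0.5)²) = 2.0616; v₂ = distance/dt₂ = 0.8246

ω₁ = -0.7263, v₂ = 0.8246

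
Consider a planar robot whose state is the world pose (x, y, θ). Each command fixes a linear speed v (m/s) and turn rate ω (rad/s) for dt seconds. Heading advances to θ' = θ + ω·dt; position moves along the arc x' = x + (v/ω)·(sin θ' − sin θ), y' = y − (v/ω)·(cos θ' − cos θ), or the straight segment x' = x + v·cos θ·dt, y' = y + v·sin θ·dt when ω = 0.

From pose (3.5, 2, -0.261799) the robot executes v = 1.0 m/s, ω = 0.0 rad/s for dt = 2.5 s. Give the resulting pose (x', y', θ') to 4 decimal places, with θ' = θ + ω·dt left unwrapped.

θ' = -0.2618 + 0.0·2.5 = -0.2618
ω = 0 → straight: x' = 3.5 + 1.0·cos(-0.2618)·2.5 = 5.9148
y' = 2 + 1.0·sin(-0.2618)·2.5 = 1.3530

(5.9148, 1.3530, -0.2618)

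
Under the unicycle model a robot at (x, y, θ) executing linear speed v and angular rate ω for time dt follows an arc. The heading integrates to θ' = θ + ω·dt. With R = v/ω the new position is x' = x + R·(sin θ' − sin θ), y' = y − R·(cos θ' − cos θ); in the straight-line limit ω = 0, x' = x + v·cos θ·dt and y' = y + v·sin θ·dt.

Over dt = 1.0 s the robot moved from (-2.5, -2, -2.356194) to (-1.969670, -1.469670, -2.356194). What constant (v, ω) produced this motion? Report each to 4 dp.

v = -0.7500, ω = 0.0000

Δθ = -2.356194 − -2.356194 = 0.000000
ω = Δθ/dt = 0.000000/1.0 = 0.0000
ω = 0 → v = (Δx·cos θ + Δy·sin θ)/dt = -0.7500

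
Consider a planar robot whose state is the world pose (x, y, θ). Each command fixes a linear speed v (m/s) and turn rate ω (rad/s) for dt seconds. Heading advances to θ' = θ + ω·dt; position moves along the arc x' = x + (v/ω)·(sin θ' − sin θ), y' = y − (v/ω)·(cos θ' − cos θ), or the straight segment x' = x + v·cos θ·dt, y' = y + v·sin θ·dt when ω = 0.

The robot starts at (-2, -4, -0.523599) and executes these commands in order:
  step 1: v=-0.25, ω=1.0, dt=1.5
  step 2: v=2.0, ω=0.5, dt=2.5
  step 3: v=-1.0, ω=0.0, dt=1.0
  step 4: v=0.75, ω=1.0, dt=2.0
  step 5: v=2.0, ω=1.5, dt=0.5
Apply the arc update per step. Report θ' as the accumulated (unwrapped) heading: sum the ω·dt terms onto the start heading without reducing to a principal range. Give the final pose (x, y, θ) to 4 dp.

step 1: θ'=0.9764 (R=-0.2500) → pose (-2.3321, -4.0765, 0.9764)
step 2: θ'=2.2264 (R=4.0000) → pose (-2.4754, 0.6021, 2.2264)
step 3: θ'=2.2264 (straight) → pose (-1.8657, -0.1906, 2.2264)
step 4: θ'=4.2264 (R=0.7500) → pose (-3.1234, -0.2975, 4.2264)
step 5: θ'=4.9764 (R=1.3333) → pose (-3.2316, -1.2682, 4.9764)

(-3.2316, -1.2682, 4.9764)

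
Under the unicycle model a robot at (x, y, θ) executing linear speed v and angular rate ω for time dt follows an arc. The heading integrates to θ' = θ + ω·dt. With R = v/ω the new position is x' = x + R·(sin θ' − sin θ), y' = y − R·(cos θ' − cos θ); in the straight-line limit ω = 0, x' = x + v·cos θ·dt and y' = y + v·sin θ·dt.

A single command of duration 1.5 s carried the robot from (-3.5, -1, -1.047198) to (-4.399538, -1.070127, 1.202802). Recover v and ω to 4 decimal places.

v = -0.7500, ω = 1.5000

Δθ = 1.202802 − -1.047198 = 2.250000
ω = Δθ/dt = 2.250000/1.5 = 1.5000
R = Δx/(sin θ' − sin θ) = -0.5000
v = R·ω = -0.5000·1.5000 = -0.7500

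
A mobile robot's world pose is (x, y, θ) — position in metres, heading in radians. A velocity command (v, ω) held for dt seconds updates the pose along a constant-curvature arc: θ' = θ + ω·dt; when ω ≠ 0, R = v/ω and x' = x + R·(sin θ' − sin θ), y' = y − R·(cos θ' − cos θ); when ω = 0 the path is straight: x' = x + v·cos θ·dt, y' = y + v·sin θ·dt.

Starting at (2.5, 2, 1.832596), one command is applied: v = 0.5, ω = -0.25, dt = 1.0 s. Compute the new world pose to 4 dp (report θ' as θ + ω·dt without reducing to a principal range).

(2.4320, 2.4940, 1.5826)

θ' = 1.8326 + -0.25·1.0 = 1.5826
R = v/ω = 0.5/-0.25 = -2.0000
x' = 2.5 + -2.0000·(sin 1.5826 − sin 1.8326) = 2.4320
y' = 2 − -2.0000·(cos 1.5826 − cos 1.8326) = 2.4940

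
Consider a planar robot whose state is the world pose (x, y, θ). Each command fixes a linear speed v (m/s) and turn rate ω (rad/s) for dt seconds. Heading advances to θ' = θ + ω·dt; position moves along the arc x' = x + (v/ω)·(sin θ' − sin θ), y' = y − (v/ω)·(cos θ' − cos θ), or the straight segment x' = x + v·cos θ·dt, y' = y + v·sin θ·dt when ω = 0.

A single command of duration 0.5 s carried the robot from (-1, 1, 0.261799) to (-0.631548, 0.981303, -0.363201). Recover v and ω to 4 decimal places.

Δθ = -0.363201 − 0.261799 = -0.625000
ω = Δθ/dt = -0.625000/0.5 = -1.2500
R = Δx/(sin θ' − sin θ) = -0.6000
v = R·ω = -0.6000·-1.2500 = 0.7500

v = 0.7500, ω = -1.2500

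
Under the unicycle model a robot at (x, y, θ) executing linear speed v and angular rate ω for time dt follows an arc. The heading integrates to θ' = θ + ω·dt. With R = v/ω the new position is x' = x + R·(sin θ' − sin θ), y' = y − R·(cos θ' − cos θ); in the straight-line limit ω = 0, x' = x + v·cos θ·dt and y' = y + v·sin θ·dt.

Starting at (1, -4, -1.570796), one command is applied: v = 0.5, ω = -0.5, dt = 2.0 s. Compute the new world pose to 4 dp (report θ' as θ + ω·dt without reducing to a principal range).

θ' = -1.5708 + -0.5·2.0 = -2.5708
R = v/ω = 0.5/-0.5 = -1.0000
x' = 1 + -1.0000·(sin -2.5708 − sin -1.5708) = 0.5403
y' = -4 − -1.0000·(cos -2.5708 − cos -1.5708) = -4.8415

(0.5403, -4.8415, -2.5708)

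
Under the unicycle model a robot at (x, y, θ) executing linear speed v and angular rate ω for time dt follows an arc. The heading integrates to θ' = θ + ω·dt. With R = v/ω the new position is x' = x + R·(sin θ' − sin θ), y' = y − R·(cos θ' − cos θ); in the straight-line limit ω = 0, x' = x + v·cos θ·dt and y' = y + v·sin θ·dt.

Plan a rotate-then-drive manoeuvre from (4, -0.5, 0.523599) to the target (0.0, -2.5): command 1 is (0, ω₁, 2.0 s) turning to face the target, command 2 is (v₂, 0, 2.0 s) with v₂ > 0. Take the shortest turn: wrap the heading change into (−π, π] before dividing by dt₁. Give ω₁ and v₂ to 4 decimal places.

ω₁ = 1.5408, v₂ = 2.2361

heading to target = atan2(-2.5−-0.5, 0−4) = -2.6779
Δθ = wrap(-2.6779 − 0.5236) = 3.0816; ω₁ = Δθ/dt₁ = 1.5408
distance = √((0−4)² + (-2.5−-0.5)²) = 4.4721; v₂ = distance/dt₂ = 2.2361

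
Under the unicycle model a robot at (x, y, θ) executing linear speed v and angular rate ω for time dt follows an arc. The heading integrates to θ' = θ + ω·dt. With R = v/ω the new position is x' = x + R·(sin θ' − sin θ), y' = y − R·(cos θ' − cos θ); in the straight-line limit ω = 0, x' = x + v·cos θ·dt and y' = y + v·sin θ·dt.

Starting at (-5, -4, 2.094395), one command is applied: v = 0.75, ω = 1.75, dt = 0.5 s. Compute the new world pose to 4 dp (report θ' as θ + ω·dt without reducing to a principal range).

(-5.2977, -3.7921, 2.9694)

θ' = 2.0944 + 1.75·0.5 = 2.9694
R = v/ω = 0.75/1.75 = 0.4286
x' = -5 + 0.4286·(sin 2.9694 − sin 2.0944) = -5.2977
y' = -4 − 0.4286·(cos 2.9694 − cos 2.0944) = -3.7921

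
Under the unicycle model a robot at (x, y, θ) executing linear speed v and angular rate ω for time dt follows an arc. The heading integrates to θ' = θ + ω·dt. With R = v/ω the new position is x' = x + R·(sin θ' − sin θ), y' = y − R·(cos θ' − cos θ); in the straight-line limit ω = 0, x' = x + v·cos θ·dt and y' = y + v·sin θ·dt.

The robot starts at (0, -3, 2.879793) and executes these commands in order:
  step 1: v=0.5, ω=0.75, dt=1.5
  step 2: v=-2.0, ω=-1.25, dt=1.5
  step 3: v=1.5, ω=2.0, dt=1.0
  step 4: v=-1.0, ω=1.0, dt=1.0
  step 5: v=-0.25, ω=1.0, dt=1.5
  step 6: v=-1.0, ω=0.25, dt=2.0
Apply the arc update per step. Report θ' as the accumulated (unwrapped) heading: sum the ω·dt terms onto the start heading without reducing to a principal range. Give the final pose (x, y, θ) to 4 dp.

(-1.2406, -3.4098, 7.1298)

step 1: θ'=4.0048 (R=0.6667) → pose (-0.6792, -3.2106, 4.0048)
step 2: θ'=2.1298 (R=1.6000) → pose (1.8932, -3.4021, 2.1298)
step 3: θ'=4.1298 (R=0.7500) → pose (0.6311, -3.3872, 4.1298)
step 4: θ'=5.1298 (R=-1.0000) → pose (0.7102, -2.4316, 5.1298)
step 5: θ'=6.6298 (R=-0.2500) → pose (0.3967, -2.2978, 6.6298)
step 6: θ'=7.1298 (R=-4.0000) → pose (-1.2406, -3.4098, 7.1298)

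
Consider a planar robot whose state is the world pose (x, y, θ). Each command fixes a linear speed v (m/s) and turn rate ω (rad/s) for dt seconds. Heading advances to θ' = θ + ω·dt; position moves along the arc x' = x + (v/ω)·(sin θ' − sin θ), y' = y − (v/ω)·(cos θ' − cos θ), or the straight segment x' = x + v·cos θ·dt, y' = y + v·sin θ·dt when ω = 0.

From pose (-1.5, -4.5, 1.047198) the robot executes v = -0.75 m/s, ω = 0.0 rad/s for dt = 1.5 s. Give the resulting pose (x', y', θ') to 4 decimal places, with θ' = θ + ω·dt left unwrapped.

(-2.0625, -5.4743, 1.0472)

θ' = 1.0472 + 0.0·1.5 = 1.0472
ω = 0 → straight: x' = -1.5 + -0.75·cos(1.0472)·1.5 = -2.0625
y' = -4.5 + -0.75·sin(1.0472)·1.5 = -5.4743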